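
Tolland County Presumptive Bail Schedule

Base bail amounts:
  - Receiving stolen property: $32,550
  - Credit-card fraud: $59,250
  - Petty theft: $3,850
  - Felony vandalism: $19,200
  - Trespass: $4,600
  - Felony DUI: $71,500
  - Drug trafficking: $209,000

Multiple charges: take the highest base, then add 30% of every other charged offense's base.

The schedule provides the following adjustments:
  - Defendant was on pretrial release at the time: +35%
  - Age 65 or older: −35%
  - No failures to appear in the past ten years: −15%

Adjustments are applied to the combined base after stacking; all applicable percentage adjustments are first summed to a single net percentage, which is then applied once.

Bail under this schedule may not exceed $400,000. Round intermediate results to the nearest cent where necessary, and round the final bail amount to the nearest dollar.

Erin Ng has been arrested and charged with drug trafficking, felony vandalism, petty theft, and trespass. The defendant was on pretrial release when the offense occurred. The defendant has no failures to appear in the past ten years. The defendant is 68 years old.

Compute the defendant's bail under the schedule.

$184,701

Base amounts from the schedule: drug trafficking $209,000; felony vandalism $19,200; petty theft $3,850; trespass $4,600.
Stacking rule: highest base plus 30% of each additional charge. Highest is drug trafficking at $209,000. Additional: $19,200 × 30% = $5,760; $3,850 × 30% = $1,155; $4,600 × 30% = $1,380. Combined base = $209,000 + $8,295 = $217,295.
Net percentage adjustment: +35% −35% −15% = −15%. $217,295 × 0.85 = $184,700.75.
$184,700.75 is within the $400,000 maximum.
Rounded to the nearest dollar: $184,701.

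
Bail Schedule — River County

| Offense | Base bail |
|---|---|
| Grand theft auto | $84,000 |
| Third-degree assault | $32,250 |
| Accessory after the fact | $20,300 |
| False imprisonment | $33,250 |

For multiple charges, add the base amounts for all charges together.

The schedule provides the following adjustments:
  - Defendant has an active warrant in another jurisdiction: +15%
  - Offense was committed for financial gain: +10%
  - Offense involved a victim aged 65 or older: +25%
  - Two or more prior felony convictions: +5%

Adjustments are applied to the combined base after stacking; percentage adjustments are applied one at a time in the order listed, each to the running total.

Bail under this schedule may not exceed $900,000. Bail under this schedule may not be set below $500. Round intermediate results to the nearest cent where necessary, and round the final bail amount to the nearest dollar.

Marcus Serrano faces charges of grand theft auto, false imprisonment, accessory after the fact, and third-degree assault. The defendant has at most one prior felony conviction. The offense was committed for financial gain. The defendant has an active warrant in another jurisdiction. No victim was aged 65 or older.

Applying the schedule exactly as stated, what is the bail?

$214,797

Base amounts from the schedule: grand theft auto $84,000; false imprisonment $33,250; accessory after the fact $20,300; third-degree assault $32,250.
Stacking rule: sum of all bases. $84,000 + $33,250 + $20,300 + $32,250 = $169,800.
Defendant has an active warrant in another jurisdiction (+15%): $169,800 × 1.15 = $195,270.
Offense was committed for financial gain (+10%): $195,270 × 1.1 = $214,797.
$214,797 is within the $900,000 maximum.
$214,797 is at or above the $500 minimum.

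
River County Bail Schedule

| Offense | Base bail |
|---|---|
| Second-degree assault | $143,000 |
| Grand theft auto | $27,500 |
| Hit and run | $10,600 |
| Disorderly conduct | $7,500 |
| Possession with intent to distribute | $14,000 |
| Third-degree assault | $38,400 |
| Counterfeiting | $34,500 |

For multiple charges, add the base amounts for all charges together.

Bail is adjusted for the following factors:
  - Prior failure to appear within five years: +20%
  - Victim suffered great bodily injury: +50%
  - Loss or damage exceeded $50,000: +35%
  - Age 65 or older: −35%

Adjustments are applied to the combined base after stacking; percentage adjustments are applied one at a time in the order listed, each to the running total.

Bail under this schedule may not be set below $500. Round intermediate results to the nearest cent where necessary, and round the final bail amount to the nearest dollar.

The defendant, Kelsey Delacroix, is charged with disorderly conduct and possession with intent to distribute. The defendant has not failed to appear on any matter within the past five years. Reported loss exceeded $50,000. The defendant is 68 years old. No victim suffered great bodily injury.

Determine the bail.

$18,866

Base amounts from the schedule: disorderly conduct $7,500; possession with intent to distribute $14,000.
Stacking rule: sum of all bases. $7,500 + $14,000 = $21,500.
Loss or damage exceeded $50,000 (+35%): $21,500 × 1.35 = $29,025.
Age 65 or older (−35%): $29,025 × 0.65 = $18,866.25.
$18,866.25 is at or above the $500 minimum.
Rounded to the nearest dollar: $18,866.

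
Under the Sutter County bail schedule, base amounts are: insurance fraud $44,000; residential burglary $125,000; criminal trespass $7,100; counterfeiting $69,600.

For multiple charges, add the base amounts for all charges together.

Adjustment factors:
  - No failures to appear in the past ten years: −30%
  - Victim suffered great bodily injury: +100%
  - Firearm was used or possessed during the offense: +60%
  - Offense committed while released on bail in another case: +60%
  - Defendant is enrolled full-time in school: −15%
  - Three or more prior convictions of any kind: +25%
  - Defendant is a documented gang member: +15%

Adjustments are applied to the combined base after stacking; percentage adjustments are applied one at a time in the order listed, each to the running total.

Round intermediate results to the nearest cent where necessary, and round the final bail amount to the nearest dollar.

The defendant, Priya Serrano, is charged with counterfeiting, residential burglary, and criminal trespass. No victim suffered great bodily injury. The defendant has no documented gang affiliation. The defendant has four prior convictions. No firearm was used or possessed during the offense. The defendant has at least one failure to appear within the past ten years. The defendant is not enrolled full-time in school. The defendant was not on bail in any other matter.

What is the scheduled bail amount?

Base amounts from the schedule: counterfeiting $69,600; residential burglary $125,000; criminal trespass $7,100.
Stacking rule: sum of all bases. $69,600 + $125,000 + $7,100 = $201,700.
Three or more prior convictions of any kind (+25%): $201,700 × 1.25 = $252,125.

$252,125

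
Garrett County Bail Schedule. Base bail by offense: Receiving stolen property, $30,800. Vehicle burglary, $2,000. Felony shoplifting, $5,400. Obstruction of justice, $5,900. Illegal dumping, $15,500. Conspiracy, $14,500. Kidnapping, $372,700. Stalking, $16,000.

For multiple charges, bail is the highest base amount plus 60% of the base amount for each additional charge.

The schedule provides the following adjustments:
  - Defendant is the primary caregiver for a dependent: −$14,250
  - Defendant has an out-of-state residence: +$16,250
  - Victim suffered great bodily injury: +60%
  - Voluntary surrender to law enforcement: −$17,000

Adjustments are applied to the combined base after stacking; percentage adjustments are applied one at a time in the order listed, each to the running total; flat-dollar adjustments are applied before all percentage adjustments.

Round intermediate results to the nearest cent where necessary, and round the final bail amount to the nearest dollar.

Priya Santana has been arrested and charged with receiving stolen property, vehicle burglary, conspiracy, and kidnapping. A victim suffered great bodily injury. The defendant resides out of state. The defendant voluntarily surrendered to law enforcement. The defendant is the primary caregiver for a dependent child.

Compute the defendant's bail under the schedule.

$617,728

Base amounts from the schedule: receiving stolen property $30,800; vehicle burglary $2,000; conspiracy $14,500; kidnapping $372,700.
Stacking rule: highest base plus 60% of each additional charge. Highest is kidnapping at $372,700. Additional: $30,800 × 60% = $18,480; $2,000 × 60% = $1,200; $14,500 × 60% = $8,700. Combined base = $372,700 + $28,380 = $401,080.
Defendant is the primary caregiver for a dependent (−$14,250 flat): $401,080 − $14,250 = $386,830.
Defendant has an out-of-state residence (+$16,250 flat): $386,830 + $16,250 = $403,080.
Voluntary surrender to law enforcement (−$17,000 flat): $403,080 − $17,000 = $386,080.
Victim suffered great bodily injury (+60%): $386,080 × 1.6 = $617,728.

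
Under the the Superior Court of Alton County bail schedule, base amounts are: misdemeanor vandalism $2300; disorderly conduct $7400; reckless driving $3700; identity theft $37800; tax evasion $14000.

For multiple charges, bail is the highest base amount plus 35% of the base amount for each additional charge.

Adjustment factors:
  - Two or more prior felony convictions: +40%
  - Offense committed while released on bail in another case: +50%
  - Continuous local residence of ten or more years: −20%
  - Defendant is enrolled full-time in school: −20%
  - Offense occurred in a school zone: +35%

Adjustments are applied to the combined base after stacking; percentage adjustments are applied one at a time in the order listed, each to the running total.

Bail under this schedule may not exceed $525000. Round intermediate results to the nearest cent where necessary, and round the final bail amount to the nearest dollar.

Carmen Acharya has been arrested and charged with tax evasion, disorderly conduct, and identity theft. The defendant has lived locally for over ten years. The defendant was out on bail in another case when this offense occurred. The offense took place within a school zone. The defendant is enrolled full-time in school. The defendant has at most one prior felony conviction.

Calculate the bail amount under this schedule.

$58696

Base amounts from the schedule: tax evasion $14000; disorderly conduct $7400; identity theft $37800.
Stacking rule: highest base plus 35% of each additional charge. Highest is identity theft at $37800. Additional: $14000 × 35% = $4900; $7400 × 35% = $2590. Combined base = $37800 + $7490 = $45290.
Offense committed while released on bail in another case (+50%): $45290 × 1.5 = $67935.
Continuous local residence of ten or more years (−20%): $67935 × 0.8 = $54348.
Defendant is enrolled full-time in school (−20%): $54348 × 0.8 = $43478.40.
Offense occurred in a school zone (+35%): $43478.40 × 1.35 = $58695.84.
$58695.84 is within the $525000 maximum.
Rounded to the nearest dollar: $58696.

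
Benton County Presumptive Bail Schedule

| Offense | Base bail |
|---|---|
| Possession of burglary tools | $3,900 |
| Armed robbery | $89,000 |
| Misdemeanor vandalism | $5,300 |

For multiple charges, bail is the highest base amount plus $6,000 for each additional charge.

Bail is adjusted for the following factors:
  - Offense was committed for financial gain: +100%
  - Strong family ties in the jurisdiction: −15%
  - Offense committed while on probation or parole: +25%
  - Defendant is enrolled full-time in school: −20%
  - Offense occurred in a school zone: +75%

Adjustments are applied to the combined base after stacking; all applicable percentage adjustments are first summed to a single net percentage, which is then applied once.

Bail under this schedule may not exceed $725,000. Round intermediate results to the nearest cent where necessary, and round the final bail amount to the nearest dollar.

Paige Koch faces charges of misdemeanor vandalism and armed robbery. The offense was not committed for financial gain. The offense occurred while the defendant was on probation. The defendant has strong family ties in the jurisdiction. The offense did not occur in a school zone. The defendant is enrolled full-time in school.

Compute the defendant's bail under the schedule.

Base amounts from the schedule: misdemeanor vandalism $5,300; armed robbery $89,000.
Stacking rule: highest base plus $6,000 per additional charge. Highest is armed robbery at $89,000; 1 additional charge → +$6,000. Combined base = $95,000.
Net percentage adjustment: −15% +25% −20% = −10%. $95,000 × 0.9 = $85,500.
$85,500 is within the $725,000 maximum.

$85,500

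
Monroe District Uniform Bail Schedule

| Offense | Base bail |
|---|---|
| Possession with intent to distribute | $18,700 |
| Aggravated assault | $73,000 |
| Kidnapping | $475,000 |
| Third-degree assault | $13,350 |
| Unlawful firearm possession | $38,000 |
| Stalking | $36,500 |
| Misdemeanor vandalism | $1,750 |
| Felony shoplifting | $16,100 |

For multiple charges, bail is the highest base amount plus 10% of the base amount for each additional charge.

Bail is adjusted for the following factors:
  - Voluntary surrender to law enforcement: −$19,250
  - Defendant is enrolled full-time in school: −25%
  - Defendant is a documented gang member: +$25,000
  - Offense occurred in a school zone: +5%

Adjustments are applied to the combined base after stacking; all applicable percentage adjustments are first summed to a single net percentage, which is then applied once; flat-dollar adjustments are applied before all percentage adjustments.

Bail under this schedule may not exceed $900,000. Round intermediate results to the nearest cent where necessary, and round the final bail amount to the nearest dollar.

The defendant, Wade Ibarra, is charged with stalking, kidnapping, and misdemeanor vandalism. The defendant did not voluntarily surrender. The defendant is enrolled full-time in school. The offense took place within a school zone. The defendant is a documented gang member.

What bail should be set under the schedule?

Base amounts from the schedule: stalking $36,500; kidnapping $475,000; misdemeanor vandalism $1,750.
Stacking rule: highest base plus 10% of each additional charge. Highest is kidnapping at $475,000. Additional: $36,500 × 10% = $3,650; $1,750 × 10% = $175. Combined base = $475,000 + $3,825 = $478,825.
Defendant is a documented gang member (+$25,000 flat): $478,825 + $25,000 = $503,825.
Net percentage adjustment: −25% +5% = −20%. $503,825 × 0.8 = $403,060.
$403,060 is within the $900,000 maximum.

$403,060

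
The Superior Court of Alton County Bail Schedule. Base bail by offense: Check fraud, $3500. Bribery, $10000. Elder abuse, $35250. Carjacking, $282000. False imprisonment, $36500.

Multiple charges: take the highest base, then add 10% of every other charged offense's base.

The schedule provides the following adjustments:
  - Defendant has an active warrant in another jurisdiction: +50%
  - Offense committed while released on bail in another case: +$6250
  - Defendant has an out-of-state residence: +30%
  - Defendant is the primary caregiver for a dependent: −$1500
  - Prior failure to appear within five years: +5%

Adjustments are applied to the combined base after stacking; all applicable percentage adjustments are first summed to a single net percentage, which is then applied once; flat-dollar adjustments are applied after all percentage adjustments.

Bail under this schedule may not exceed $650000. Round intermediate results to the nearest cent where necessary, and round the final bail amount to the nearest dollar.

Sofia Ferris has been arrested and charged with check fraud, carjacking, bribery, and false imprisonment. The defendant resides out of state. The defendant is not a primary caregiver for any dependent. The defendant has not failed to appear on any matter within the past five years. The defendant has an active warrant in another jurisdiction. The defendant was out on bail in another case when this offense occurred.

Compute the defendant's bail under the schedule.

Base amounts from the schedule: check fraud $3500; carjacking $282000; bribery $10000; false imprisonment $36500.
Stacking rule: highest base plus 10% of each additional charge. Highest is carjacking at $282000. Additional: $3500 × 10% = $350; $10000 × 10% = $1000; $36500 × 10% = $3650. Combined base = $282000 + $5000 = $287000.
Net percentage adjustment: +50% +30% = +80%. $287000 × 1.8 = $516600.
Offense committed while released on bail in another case (+$6250 flat): $516600 + $6250 = $522850.
$522850 is within the $650000 maximum.

$522850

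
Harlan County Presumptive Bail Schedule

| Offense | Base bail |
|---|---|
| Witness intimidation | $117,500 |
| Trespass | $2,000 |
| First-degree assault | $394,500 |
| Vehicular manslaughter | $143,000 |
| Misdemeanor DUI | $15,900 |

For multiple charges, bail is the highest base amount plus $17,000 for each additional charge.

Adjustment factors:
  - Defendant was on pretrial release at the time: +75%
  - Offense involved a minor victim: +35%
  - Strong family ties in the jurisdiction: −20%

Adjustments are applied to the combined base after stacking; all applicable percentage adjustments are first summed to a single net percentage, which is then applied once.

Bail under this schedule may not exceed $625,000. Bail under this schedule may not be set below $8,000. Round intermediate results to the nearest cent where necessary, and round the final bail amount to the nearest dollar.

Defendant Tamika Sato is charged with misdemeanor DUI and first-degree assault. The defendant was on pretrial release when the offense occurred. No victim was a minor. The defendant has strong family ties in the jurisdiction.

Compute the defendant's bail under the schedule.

Base amounts from the schedule: misdemeanor DUI $15,900; first-degree assault $394,500.
Stacking rule: highest base plus $17,000 per additional charge. Highest is first-degree assault at $394,500; 1 additional charge → +$17,000. Combined base = $411,500.
Net percentage adjustment: +75% −20% = +55%. $411,500 × 1.55 = $637,825.
Result $637,825 exceeds the maximum of $625,000; bail is capped at $625,000.
$625,000 is at or above the $8,000 minimum.

$625,000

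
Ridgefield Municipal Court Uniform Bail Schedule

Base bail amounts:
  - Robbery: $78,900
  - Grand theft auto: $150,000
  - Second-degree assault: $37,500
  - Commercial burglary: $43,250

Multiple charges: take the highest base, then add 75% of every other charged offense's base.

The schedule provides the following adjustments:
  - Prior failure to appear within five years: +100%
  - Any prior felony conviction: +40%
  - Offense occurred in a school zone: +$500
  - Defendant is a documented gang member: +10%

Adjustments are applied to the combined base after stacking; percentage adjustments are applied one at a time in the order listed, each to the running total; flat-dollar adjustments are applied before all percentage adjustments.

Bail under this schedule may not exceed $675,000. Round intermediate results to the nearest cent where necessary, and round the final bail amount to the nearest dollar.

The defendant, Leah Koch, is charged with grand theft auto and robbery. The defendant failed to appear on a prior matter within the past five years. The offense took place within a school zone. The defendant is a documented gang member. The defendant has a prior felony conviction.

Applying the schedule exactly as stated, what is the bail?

Base amounts from the schedule: grand theft auto $150,000; robbery $78,900.
Stacking rule: highest base plus 75% of each additional charge. Highest is grand theft auto at $150,000. Additional: $78,900 × 75% = $59,175. Combined base = $150,000 + $59,175 = $209,175.
Offense occurred in a school zone (+$500 flat): $209,175 + $500 = $209,675.
Prior failure to appear within five years (+100%): $209,675 × 2 = $419,350.
Any prior felony conviction (+40%): $419,350 × 1.4 = $587,090.
Defendant is a documented gang member (+10%): $587,090 × 1.1 = $645,799.
$645,799 is within the $675,000 maximum.

$645,799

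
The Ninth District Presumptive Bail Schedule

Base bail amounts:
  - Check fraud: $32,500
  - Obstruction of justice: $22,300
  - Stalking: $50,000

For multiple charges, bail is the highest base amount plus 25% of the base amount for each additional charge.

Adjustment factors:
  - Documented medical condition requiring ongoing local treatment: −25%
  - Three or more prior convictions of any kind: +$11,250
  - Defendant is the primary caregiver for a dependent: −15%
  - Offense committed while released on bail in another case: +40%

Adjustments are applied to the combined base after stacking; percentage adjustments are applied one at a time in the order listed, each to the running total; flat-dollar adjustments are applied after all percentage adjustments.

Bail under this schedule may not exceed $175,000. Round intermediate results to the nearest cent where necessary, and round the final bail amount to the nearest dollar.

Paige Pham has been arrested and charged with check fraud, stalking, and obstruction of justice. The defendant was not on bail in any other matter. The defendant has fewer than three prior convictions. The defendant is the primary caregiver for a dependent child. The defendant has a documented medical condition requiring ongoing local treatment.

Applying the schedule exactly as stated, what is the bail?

$40,609

Base amounts from the schedule: check fraud $32,500; stalking $50,000; obstruction of justice $22,300.
Stacking rule: highest base plus 25% of each additional charge. Highest is stalking at $50,000. Additional: $32,500 × 25% = $8,125; $22,300 × 25% = $5,575. Combined base = $50,000 + $13,700 = $63,700.
Documented medical condition requiring ongoing local treatment (−25%): $63,700 × 0.75 = $47,775.
Defendant is the primary caregiver for a dependent (−15%): $47,775 × 0.85 = $40,608.75.
$40,608.75 is within the $175,000 maximum.
Rounded to the nearest dollar: $40,609.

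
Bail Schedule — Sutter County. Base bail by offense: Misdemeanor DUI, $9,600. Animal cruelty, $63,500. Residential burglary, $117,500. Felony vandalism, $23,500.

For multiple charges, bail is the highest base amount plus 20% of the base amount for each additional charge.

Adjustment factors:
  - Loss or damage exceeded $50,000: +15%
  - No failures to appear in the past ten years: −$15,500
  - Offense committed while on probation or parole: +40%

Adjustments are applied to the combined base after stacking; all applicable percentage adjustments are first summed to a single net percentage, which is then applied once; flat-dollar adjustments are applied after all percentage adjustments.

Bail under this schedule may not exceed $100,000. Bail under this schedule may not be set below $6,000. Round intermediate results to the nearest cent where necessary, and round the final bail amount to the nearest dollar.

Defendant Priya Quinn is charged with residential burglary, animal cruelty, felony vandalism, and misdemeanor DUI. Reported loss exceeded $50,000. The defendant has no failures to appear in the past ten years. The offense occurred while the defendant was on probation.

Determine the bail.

Base amounts from the schedule: residential burglary $117,500; animal cruelty $63,500; felony vandalism $23,500; misdemeanor DUI $9,600.
Stacking rule: highest base plus 20% of each additional charge. Highest is residential burglary at $117,500. Additional: $63,500 × 20% = $12,700; $23,500 × 20% = $4,700; $9,600 × 20% = $1,920. Combined base = $117,500 + $19,320 = $136,820.
Net percentage adjustment: +15% +40% = +55%. $136,820 × 1.55 = $212,071.
No failures to appear in the past ten years (−$15,500 flat): $212,071 − $15,500 = $196,571.
Result $196,571 exceeds the maximum of $100,000; bail is capped at $100,000.
$100,000 is at or above the $6,000 minimum.

$100,000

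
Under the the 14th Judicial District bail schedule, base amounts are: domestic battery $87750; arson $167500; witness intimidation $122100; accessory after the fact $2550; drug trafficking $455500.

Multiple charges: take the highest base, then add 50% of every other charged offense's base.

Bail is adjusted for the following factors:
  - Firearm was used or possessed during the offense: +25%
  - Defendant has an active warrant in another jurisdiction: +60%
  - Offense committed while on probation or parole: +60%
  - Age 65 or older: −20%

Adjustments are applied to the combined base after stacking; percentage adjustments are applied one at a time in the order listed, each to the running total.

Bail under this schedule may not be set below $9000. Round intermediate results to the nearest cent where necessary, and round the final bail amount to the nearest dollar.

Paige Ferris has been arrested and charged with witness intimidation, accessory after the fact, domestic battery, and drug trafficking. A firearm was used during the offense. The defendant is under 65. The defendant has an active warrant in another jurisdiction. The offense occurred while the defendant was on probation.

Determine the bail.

Base amounts from the schedule: witness intimidation $122100; accessory after the fact $2550; domestic battery $87750; drug trafficking $455500.
Stacking rule: highest base plus 50% of each additional charge. Highest is drug trafficking at $455500. Additional: $122100 × 50% = $61050; $2550 × 50% = $1275; $87750 × 50% = $43875. Combined base = $455500 + $106200 = $561700.
Firearm was used or possessed during the offense (+25%): $561700 × 1.25 = $702125.
Defendant has an active warrant in another jurisdiction (+60%): $702125 × 1.6 = $1123400.
Offense committed while on probation or parole (+60%): $1123400 × 1.6 = $1797440.
$1797440 is at or above the $9000 minimum.

$1797440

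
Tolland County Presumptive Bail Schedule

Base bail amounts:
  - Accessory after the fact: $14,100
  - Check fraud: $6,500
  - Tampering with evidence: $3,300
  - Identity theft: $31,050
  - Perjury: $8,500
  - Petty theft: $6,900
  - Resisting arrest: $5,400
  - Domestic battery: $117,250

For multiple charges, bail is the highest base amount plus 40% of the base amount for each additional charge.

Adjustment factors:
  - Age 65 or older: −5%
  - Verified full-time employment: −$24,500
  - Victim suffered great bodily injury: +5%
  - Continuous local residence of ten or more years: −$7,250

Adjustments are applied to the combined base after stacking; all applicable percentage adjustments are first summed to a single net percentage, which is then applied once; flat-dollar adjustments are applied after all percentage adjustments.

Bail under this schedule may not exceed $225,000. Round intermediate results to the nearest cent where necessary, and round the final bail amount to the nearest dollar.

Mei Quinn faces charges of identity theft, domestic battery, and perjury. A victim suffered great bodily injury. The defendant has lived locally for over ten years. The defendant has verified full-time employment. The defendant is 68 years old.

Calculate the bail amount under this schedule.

Base amounts from the schedule: identity theft $31,050; domestic battery $117,250; perjury $8,500.
Stacking rule: highest base plus 40% of each additional charge. Highest is domestic battery at $117,250. Additional: $31,050 × 40% = $12,420; $8,500 × 40% = $3,400. Combined base = $117,250 + $15,820 = $133,070.
Net percentage adjustment: −5% +5% = +0%. $133,070 × 1 = $133,070.
Verified full-time employment (−$24,500 flat): $133,070 − $24,500 = $108,570.
Continuous local residence of ten or more years (−$7,250 flat): $108,570 − $7,250 = $101,320.
$101,320 is within the $225,000 maximum.

$101,320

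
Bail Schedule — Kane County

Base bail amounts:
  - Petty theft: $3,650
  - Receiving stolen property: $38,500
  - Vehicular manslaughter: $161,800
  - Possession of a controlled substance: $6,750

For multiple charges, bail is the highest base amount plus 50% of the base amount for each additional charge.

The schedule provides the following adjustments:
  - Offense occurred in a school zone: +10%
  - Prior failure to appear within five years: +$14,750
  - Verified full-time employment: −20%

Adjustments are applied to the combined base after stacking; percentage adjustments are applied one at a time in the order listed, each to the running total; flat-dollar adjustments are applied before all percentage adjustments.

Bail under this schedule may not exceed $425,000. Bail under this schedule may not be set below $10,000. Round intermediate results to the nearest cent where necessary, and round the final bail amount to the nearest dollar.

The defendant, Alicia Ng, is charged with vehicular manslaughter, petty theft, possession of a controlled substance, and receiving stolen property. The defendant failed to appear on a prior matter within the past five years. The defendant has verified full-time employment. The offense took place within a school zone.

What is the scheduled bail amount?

Base amounts from the schedule: vehicular manslaughter $161,800; petty theft $3,650; possession of a controlled substance $6,750; receiving stolen property $38,500.
Stacking rule: highest base plus 50% of each additional charge. Highest is vehicular manslaughter at $161,800. Additional: $3,650 × 50% = $1,825; $6,750 × 50% = $3,375; $38,500 × 50% = $19,250. Combined base = $161,800 + $24,450 = $186,250.
Prior failure to appear within five years (+$14,750 flat): $186,250 + $14,750 = $201,000.
Offense occurred in a school zone (+10%): $201,000 × 1.1 = $221,100.
Verified full-time employment (−20%): $221,100 × 0.8 = $176,880.
$176,880 is within the $425,000 maximum.
$176,880 is at or above the $10,000 minimum.

$176,880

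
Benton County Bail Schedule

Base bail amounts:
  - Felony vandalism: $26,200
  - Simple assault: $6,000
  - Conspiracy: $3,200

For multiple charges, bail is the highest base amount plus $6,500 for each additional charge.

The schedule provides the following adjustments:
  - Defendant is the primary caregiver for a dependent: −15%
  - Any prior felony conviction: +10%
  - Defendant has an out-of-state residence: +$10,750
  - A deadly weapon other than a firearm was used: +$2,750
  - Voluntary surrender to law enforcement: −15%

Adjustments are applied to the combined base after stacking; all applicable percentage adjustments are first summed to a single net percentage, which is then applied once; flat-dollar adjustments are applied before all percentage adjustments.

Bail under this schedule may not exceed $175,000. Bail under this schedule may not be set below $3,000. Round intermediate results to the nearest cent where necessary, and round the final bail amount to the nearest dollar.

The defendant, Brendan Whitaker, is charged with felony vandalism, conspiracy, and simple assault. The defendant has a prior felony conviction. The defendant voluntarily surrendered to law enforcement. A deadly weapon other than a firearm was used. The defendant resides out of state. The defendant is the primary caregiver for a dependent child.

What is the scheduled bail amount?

Base amounts from the schedule: felony vandalism $26,200; conspiracy $3,200; simple assault $6,000.
Stacking rule: highest base plus $6,500 per additional charge. Highest is felony vandalism at $26,200; 2 additional charges → +$13,000. Combined base = $39,200.
Defendant has an out-of-state residence (+$10,750 flat): $39,200 + $10,750 = $49,950.
A deadly weapon other than a firearm was used (+$2,750 flat): $49,950 + $2,750 = $52,700.
Net percentage adjustment: −15% +10% −15% = −20%. $52,700 × 0.8 = $42,160.
$42,160 is within the $175,000 maximum.
$42,160 is at or above the $3,000 minimum.

$42,160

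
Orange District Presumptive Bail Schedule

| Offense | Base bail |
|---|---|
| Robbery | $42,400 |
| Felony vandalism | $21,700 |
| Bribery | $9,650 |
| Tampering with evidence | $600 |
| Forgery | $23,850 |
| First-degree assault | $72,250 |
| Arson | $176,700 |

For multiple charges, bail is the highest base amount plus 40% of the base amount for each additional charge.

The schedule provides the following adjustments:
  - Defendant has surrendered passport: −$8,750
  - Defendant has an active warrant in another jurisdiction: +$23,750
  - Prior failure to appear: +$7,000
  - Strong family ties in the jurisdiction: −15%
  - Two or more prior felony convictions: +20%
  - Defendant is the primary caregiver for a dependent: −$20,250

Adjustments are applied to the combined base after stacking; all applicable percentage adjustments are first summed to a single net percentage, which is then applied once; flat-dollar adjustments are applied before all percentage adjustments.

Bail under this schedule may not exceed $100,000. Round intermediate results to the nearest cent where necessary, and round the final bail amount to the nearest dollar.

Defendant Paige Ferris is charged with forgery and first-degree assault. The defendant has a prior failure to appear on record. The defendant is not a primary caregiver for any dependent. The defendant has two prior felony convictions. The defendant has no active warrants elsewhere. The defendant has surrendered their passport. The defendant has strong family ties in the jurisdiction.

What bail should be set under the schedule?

Base amounts from the schedule: forgery $23,850; first-degree assault $72,250.
Stacking rule: highest base plus 40% of each additional charge. Highest is first-degree assault at $72,250. Additional: $23,850 × 40% = $9,540. Combined base = $72,250 + $9,540 = $81,790.
Defendant has surrendered passport (−$8,750 flat): $81,790 − $8,750 = $73,040.
Prior failure to appear (+$7,000 flat): $73,040 + $7,000 = $80,040.
Net percentage adjustment: −15% +20% = +5%. $80,040 × 1.05 = $84,042.
$84,042 is within the $100,000 maximum.

$84,042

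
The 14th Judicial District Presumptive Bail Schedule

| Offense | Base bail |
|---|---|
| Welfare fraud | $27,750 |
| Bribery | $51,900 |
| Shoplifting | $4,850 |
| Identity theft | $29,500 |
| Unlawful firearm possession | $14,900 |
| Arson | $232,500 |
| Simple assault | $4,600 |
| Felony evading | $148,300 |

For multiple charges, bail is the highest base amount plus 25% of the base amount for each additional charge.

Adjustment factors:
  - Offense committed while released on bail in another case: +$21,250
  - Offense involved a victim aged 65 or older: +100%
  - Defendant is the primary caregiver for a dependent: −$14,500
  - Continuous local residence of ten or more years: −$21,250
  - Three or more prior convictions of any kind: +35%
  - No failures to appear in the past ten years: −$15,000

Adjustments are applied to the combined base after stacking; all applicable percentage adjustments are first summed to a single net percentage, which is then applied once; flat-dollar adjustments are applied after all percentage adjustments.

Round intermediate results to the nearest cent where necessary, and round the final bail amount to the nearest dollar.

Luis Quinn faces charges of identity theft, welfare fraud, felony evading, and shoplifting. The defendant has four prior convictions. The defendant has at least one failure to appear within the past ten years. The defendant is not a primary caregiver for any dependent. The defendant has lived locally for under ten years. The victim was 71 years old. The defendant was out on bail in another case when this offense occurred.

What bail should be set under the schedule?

Base amounts from the schedule: identity theft $29,500; welfare fraud $27,750; felony evading $148,300; shoplifting $4,850.
Stacking rule: highest base plus 25% of each additional charge. Highest is felony evading at $148,300. Additional: $29,500 × 25% = $7,375; $27,750 × 25% = $6,937.50; $4,850 × 25% = $1,212.50. Combined base = $148,300 + $15,525 = $163,825.
Net percentage adjustment: +100% +35% = +135%. $163,825 × 2.35 = $384,988.75.
Offense committed while released on bail in another case (+$21,250 flat): $384,988.75 + $21,250 = $406,238.75.
Rounded to the nearest dollar: $406,239.

$406,239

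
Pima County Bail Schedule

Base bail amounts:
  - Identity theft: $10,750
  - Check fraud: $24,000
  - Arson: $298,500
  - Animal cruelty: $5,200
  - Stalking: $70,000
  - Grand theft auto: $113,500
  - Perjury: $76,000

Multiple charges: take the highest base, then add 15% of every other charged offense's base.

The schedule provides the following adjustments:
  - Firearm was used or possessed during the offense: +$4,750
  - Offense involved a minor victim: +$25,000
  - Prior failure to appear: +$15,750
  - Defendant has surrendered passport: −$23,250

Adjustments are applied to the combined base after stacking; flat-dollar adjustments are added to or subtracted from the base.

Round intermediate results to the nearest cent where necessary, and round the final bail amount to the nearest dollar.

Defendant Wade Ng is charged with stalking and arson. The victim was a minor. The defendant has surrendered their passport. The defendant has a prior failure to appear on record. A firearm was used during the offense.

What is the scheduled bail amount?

Base amounts from the schedule: stalking $70,000; arson $298,500.
Stacking rule: highest base plus 15% of each additional charge. Highest is arson at $298,500. Additional: $70,000 × 15% = $10,500. Combined base = $298,500 + $10,500 = $309,000.
Firearm was used or possessed during the offense (+$4,750 flat): $309,000 + $4,750 = $313,750.
Offense involved a minor victim (+$25,000 flat): $313,750 + $25,000 = $338,750.
Prior failure to appear (+$15,750 flat): $338,750 + $15,750 = $354,500.
Defendant has surrendered passport (−$23,250 flat): $354,500 − $23,250 = $331,250.

$331,250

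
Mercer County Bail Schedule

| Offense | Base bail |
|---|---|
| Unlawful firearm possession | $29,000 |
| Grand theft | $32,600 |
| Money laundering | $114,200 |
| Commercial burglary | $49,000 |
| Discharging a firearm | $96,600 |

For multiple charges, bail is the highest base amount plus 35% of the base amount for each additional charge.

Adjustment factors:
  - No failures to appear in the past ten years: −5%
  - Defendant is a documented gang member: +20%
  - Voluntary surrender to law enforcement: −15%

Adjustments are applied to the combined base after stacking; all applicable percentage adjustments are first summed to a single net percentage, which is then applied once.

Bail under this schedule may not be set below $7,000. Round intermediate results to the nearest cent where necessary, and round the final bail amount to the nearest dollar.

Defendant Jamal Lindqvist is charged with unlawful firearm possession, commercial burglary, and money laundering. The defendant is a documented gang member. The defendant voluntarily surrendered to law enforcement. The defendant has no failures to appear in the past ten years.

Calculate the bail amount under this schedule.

$141,500

Base amounts from the schedule: unlawful firearm possession $29,000; commercial burglary $49,000; money laundering $114,200.
Stacking rule: highest base plus 35% of each additional charge. Highest is money laundering at $114,200. Additional: $29,000 × 35% = $10,150; $49,000 × 35% = $17,150. Combined base = $114,200 + $27,300 = $141,500.
Net percentage adjustment: −5% +20% −15% = +0%. $141,500 × 1 = $141,500.
$141,500 is at or above the $7,000 minimum.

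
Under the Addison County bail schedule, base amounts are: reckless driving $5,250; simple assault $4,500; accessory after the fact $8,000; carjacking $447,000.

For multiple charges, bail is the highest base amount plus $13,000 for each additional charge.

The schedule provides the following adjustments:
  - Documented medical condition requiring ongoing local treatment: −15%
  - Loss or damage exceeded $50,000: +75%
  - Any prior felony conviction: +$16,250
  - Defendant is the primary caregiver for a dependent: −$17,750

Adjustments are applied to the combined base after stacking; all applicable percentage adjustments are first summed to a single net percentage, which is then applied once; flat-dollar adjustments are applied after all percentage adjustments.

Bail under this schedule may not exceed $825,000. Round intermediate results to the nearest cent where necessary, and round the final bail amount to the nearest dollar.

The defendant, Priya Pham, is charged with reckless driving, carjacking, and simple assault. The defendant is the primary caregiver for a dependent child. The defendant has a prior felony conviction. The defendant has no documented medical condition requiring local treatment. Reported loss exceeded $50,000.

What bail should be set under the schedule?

Base amounts from the schedule: reckless driving $5,250; carjacking $447,000; simple assault $4,500.
Stacking rule: highest base plus $13,000 per additional charge. Highest is carjacking at $447,000; 2 additional charges → +$26,000. Combined base = $473,000.
Loss or damage exceeded $50,000 (+75%): $473,000 × 1.75 = $827,750.
Any prior felony conviction (+$16,250 flat): $827,750 + $16,250 = $844,000.
Defendant is the primary caregiver for a dependent (−$17,750 flat): $844,000 − $17,750 = $826,250.
Result $826,250 exceeds the maximum of $825,000; bail is capped at $825,000.

$825,000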